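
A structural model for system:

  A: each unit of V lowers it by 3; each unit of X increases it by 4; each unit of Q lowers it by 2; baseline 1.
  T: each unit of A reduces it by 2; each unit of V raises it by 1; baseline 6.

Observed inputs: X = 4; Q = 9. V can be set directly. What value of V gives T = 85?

V = 11

Substituting into the A equation gives A = -3*V - 1.
T becomes 7*V + 8.
Solve 7*V + 8 = 85: V = (85 - 8) / 7 = 11.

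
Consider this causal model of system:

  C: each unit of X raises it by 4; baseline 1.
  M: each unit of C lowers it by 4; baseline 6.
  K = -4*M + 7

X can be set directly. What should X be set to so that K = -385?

Substituting into the M equation gives M = -16*X + 2.
Substituting into the K equation gives K = 64*X - 1.
Solve 64*X - 1 = -385: X = (-385 + 1) / 64 = -6.

X = -6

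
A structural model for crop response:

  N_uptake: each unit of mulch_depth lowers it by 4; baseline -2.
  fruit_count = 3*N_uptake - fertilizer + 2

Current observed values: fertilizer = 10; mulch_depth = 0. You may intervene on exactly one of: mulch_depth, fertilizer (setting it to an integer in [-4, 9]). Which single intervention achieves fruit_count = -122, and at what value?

Intervening on mulch_depth: with other inputs at their observed values, fruit_count = -12*mulch_depth - 14. Solving for -122 gives mulch_depth = 9, within [-4, 9].
Intervening on fertilizer: fruit_count = -fertilizer - 4. Reaching -122 requires fertilizer = 118, outside [-4, 9].

set mulch_depth = 9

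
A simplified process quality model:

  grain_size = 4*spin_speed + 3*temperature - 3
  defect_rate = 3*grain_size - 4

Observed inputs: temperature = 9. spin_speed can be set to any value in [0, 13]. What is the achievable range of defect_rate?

Substituting into the grain_size equation gives grain_size = 4*spin_speed + 24.
Substituting into the defect_rate equation gives defect_rate = 12*spin_speed + 68.
Linear in spin_speed, so extremes are at the endpoints: spin_speed = 0 gives defect_rate = 68; spin_speed = 13 gives defect_rate = 224.

68 to 224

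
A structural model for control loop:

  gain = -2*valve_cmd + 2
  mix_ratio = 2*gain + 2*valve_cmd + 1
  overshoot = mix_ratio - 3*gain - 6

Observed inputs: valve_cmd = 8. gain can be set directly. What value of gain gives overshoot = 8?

Intervening on gain fixes its value directly, overriding its dependence on valve_cmd.
Substituting into the mix_ratio equation gives mix_ratio = 2*gain + 17.
Substituting into the overshoot equation gives overshoot = -gain + 11.
Solve -gain + 11 = 8: gain = (8 - 11) / -1 = 3.

gain = 3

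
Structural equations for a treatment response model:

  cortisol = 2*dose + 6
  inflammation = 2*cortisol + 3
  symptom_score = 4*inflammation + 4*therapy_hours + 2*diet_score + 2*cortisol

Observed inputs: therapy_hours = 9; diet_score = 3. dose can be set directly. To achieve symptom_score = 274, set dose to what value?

Substituting into the inflammation equation gives inflammation = 4*dose + 15.
symptom_score becomes 20*dose + 114.
Solve 20*dose + 114 = 274: dose = (274 - 114) / 20 = 8.

dose = 8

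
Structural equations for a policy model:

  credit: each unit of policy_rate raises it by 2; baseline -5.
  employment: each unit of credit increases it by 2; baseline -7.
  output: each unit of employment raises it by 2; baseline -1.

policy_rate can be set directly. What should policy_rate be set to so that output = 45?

Substituting into the employment equation gives employment = 4*policy_rate - 17.
Substituting into the output equation gives output = 8*policy_rate - 35.
Solve 8*policy_rate - 35 = 45: policy_rate = (45 + 35) / 8 = 10.

policy_rate = 10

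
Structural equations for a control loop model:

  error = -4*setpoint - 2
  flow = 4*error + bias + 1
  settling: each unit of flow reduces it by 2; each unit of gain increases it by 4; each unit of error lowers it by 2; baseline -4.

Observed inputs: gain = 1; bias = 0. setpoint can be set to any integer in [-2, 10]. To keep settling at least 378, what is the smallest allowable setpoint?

Substituting into the flow equation gives flow = -16*setpoint - 7.
Substituting into the settling equation gives settling = 40*setpoint + 18.
Require 40*setpoint + 18 ≥ 378, so setpoint ≥ 9.
The smallest integer in [-2, 10] satisfying this is 9.

setpoint = 9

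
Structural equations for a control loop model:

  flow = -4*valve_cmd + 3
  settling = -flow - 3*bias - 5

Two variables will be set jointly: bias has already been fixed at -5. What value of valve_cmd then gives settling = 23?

valve_cmd = 4

With bias held at -5:
Substituting into the settling equation gives settling = 4*valve_cmd + 7.
Solve 4*valve_cmd + 7 = 23: valve_cmd = (23 - 7) / 4 = 4.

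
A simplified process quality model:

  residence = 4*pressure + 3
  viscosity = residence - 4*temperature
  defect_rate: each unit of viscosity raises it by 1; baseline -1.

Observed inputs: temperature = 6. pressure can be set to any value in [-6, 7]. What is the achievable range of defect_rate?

-46 to 6

Substituting into the viscosity equation gives viscosity = 4*pressure - 21.
defect_rate becomes 4*pressure - 22.
Linear in pressure, so extremes are at the endpoints: pressure = -6 gives defect_rate = -46; pressure = 7 gives defect_rate = 6.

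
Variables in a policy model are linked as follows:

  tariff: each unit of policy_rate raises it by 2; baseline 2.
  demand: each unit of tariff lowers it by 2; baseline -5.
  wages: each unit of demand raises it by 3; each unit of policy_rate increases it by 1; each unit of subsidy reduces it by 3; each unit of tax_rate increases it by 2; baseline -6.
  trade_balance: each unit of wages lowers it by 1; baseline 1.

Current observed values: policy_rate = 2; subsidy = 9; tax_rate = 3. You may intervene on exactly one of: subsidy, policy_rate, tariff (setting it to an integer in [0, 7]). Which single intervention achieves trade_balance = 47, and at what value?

set tariff = 1

Intervening on subsidy: trade_balance = 3*subsidy + 50. Reaching 47 requires subsidy = -1, outside [0, 7].
Intervening on policy_rate: trade_balance = 11*policy_rate + 55. Reaching 47 requires policy_rate = -8/11, not an integer.
Intervening on tariff: with other inputs at their observed values, trade_balance = 6*tariff + 41. Solving for 47 gives tariff = 1, within [0, 7].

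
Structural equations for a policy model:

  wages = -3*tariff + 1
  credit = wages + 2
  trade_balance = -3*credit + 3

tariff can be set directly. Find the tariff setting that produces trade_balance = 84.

Substituting into the credit equation gives credit = -3*tariff + 3.
Substituting into the trade_balance equation gives trade_balance = 9*tariff - 6.
Solve 9*tariff - 6 = 84: tariff = (84 + 6) / 9 = 10.

tariff = 10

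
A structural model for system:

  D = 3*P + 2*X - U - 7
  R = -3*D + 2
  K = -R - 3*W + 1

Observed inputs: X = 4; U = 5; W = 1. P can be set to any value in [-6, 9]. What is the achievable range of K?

-70 to 65

Substituting into the D equation gives D = 3*P - 4.
This gives R = -9*P + 14.
Substituting into the K equation gives K = 9*P - 16.
Linear in P, so extremes are at the endpoints: P = -6 gives K = -70; P = 9 gives K = 65.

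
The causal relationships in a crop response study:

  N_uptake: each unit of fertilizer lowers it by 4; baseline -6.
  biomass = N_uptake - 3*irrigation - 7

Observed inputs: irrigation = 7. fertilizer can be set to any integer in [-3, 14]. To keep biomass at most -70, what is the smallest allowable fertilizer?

Substituting into the biomass equation gives biomass = -4*fertilizer - 34.
Require -4*fertilizer - 34 ≤ -70, so fertilizer ≥ 9.
The smallest integer in [-3, 14] satisfying this is 9.

fertilizer = 9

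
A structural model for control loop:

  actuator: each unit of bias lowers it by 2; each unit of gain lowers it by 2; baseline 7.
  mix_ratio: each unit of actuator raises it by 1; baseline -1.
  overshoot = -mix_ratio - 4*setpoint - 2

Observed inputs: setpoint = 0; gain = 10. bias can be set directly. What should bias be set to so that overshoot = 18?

bias = 3

Substituting into the actuator equation gives actuator = -2*bias - 13.
Substituting into the mix_ratio equation gives mix_ratio = -2*bias - 14.
Substituting into the overshoot equation gives overshoot = 2*bias + 12.
Solve 2*bias + 12 = 18: bias = (18 - 12) / 2 = 3.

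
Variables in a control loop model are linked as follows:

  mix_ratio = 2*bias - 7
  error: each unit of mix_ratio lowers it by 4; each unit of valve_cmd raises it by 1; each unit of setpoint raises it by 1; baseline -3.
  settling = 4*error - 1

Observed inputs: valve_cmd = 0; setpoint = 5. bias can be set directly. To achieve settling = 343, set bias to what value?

bias = -7

Substituting into the error equation gives error = -8*bias + 30.
Substituting into the settling equation gives settling = -32*bias + 119.
Solve -32*bias + 119 = 343: bias = (343 - 119) / -32 = -7.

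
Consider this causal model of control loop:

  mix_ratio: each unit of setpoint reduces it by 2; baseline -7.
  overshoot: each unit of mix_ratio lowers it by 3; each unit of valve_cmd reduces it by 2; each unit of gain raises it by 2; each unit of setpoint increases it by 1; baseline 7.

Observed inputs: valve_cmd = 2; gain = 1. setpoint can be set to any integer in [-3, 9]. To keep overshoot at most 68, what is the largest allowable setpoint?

Substituting into the overshoot equation gives overshoot = 7*setpoint + 26.
Require 7*setpoint + 26 ≤ 68, so setpoint ≤ 6.
The largest integer in [-3, 9] satisfying this is 6.

setpoint = 6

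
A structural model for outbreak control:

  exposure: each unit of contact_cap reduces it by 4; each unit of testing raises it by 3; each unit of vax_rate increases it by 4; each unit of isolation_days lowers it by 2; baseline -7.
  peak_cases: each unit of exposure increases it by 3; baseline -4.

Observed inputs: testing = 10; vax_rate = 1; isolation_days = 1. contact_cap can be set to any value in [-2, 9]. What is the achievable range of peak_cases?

Substituting into the exposure equation gives exposure = -4*contact_cap + 25.
peak_cases becomes -12*contact_cap + 71.
Linear in contact_cap, so extremes are at the endpoints: contact_cap = -2 gives peak_cases = 95; contact_cap = 9 gives peak_cases = -37.

-37 to 95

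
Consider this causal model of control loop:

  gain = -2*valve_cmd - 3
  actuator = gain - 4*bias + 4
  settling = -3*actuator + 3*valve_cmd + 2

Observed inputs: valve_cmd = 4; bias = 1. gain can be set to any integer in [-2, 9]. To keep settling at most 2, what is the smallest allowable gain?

Intervening on gain fixes its value directly, overriding its dependence on valve_cmd.
Substituting into the actuator equation gives actuator = gain.
Substituting into the settling equation gives settling = -3*gain + 14.
Require -3*gain + 14 ≤ 2, so gain ≥ 4.
The smallest integer in [-2, 9] satisfying this is 4.

gain = 4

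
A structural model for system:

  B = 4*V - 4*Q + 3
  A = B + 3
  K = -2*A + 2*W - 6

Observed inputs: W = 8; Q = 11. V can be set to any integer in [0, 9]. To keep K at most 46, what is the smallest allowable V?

Substituting into the B equation gives B = 4*V - 41.
Substituting into the A equation gives A = 4*V - 38.
This gives K = -8*V + 86.
Require -8*V + 86 ≤ 46, so V ≥ 5.
The smallest integer in [0, 9] satisfying this is 5.

V = 5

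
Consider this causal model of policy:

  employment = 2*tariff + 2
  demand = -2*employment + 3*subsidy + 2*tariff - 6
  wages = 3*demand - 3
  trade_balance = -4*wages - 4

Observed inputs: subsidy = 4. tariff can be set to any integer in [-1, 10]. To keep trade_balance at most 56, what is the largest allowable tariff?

tariff = 3

Substituting into the demand equation gives demand = -2*tariff + 2.
This gives wages = -6*tariff + 3.
Substituting into the trade_balance equation gives trade_balance = 24*tariff - 16.
Require 24*tariff - 16 ≤ 56, so tariff ≤ 3.
The largest integer in [-1, 10] satisfying this is 3.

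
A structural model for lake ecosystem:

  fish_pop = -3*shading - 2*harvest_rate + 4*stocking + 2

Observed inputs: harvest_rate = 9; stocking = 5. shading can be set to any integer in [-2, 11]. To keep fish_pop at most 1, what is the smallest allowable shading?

Substituting into the fish_pop equation gives fish_pop = -3*shading + 4.
Require -3*shading + 4 ≤ 1, so shading ≥ 1.
The smallest integer in [-2, 11] satisfying this is 1.

shading = 1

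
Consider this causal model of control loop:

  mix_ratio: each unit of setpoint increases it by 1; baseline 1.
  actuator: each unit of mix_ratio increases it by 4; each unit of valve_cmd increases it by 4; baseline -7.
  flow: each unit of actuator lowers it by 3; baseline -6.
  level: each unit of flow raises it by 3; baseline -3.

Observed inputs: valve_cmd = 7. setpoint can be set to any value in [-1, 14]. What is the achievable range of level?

Substituting into the actuator equation gives actuator = 4*setpoint + 25.
Substituting into the flow equation gives flow = -12*setpoint - 81.
Substituting into the level equation gives level = -36*setpoint - 246.
Linear in setpoint, so extremes are at the endpoints: setpoint = -1 gives level = -210; setpoint = 14 gives level = -750.

-750 to -210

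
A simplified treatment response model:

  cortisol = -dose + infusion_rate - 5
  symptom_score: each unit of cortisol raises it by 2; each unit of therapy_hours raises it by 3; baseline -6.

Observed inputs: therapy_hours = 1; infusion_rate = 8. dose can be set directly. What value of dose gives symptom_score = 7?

Substituting into the cortisol equation gives cortisol = -dose + 3.
Substituting into the symptom_score equation gives symptom_score = -2*dose + 3.
Solve -2*dose + 3 = 7: dose = (7 - 3) / -2 = -2.

dose = -2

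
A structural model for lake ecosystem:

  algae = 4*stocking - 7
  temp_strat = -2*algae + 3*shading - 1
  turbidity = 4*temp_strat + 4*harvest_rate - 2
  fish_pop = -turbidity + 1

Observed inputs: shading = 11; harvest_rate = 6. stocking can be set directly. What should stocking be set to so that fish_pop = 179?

stocking = 12

Substituting into the temp_strat equation gives temp_strat = -8*stocking + 46.
Substituting into the turbidity equation gives turbidity = -32*stocking + 206.
So fish_pop = 32*stocking - 205.
Solve 32*stocking - 205 = 179: stocking = (179 + 205) / 32 = 12.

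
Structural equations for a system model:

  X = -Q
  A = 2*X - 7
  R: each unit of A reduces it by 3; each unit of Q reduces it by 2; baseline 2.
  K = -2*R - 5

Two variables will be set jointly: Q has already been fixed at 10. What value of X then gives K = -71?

With Q held at 10:
Intervening on X fixes its value directly, overriding its dependence on Q.
Substituting into the R equation gives R = -6*X + 3.
Substituting into the K equation gives K = 12*X - 11.
Solve 12*X - 11 = -71: X = (-71 + 11) / 12 = -5.

X = -5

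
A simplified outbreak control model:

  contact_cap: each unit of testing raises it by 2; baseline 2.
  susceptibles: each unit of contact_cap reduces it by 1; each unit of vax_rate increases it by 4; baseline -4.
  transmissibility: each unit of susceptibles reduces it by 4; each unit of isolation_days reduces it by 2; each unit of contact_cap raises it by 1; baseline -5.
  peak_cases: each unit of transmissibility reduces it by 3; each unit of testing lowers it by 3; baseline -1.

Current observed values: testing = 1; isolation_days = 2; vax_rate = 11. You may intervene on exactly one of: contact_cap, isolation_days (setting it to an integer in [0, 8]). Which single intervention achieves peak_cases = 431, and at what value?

Intervening on contact_cap: peak_cases = -15*contact_cap + 503. Reaching 431 requires contact_cap = 24/5, not an integer.
Intervening on isolation_days: with other inputs at their observed values, peak_cases = 6*isolation_days + 431. Solving for 431 gives isolation_days = 0, within [0, 8].

set isolation_days = 0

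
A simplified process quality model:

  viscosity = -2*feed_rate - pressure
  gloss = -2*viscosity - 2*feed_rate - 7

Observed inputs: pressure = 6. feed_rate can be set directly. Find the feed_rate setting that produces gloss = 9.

Substituting into the viscosity equation gives viscosity = -2*feed_rate - 6.
This gives gloss = 2*feed_rate + 5.
Solve 2*feed_rate + 5 = 9: feed_rate = (9 - 5) / 2 = 2.

feed_rate = 2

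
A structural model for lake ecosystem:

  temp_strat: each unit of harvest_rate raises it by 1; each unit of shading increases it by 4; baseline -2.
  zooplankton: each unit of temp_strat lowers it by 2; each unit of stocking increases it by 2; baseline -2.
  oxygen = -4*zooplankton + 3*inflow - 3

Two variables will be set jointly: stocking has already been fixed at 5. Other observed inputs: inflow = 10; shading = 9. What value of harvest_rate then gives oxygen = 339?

harvest_rate = 9

With stocking held at 5:
Substituting into the temp_strat equation gives temp_strat = harvest_rate + 34.
This gives zooplankton = -2*harvest_rate - 60.
This gives oxygen = 8*harvest_rate + 267.
Solve 8*harvest_rate + 267 = 339: harvest_rate = (339 - 267) / 8 = 9.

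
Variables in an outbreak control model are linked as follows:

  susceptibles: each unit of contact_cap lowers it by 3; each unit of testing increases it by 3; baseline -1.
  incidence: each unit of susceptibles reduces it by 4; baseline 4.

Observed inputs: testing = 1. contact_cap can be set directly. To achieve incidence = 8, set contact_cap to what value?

contact_cap = 1

Substituting into the susceptibles equation gives susceptibles = -3*contact_cap + 2.
incidence becomes 12*contact_cap - 4.
Solve 12*contact_cap - 4 = 8: contact_cap = (8 + 4) / 12 = 1.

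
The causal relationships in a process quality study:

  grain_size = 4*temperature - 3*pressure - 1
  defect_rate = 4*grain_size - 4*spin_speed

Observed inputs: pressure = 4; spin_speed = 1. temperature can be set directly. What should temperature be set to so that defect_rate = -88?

Substituting into the grain_size equation gives grain_size = 4*temperature - 13.
So defect_rate = 16*temperature - 56.
Solve 16*temperature - 56 = -88: temperature = (-88 + 56) / 16 = -2.

temperature = -2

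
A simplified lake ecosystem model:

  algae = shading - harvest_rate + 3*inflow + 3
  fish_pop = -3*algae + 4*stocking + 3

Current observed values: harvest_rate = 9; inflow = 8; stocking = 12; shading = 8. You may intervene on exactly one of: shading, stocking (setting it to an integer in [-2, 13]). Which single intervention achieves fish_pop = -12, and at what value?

set shading = 3

Intervening on shading: with other inputs at their observed values, fish_pop = -3*shading - 3. Solving for -12 gives shading = 3, within [-2, 13].
Intervening on stocking: fish_pop = 4*stocking - 75. Reaching -12 requires stocking = 63/4, not an integer.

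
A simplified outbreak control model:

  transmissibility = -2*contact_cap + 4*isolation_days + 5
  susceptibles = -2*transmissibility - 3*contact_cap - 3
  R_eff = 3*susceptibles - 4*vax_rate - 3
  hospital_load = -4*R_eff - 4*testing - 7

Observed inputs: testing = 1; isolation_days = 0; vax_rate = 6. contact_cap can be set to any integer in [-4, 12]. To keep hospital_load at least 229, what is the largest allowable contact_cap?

Substituting into the transmissibility equation gives transmissibility = -2*contact_cap + 5.
So susceptibles = contact_cap - 13.
Substituting into the R_eff equation gives R_eff = 3*contact_cap - 66.
Substituting into the hospital_load equation gives hospital_load = -12*contact_cap + 253.
Require -12*contact_cap + 253 ≥ 229, so contact_cap ≤ 2.
The largest integer in [-4, 12] satisfying this is 2.

contact_cap = 2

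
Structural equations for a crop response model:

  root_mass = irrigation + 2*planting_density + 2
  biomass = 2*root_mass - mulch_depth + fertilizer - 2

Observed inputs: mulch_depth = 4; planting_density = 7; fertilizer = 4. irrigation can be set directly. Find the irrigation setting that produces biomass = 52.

irrigation = 11

Substituting into the root_mass equation gives root_mass = irrigation + 16.
So biomass = 2*irrigation + 30.
Solve 2*irrigation + 30 = 52: irrigation = (52 - 30) / 2 = 11.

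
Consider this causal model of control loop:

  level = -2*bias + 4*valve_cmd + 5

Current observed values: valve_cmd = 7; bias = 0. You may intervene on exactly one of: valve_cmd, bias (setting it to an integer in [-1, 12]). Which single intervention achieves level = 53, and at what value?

set valve_cmd = 12

Intervening on valve_cmd: with other inputs at their observed values, level = 4*valve_cmd + 5. Solving for 53 gives valve_cmd = 12, within [-1, 12].
Intervening on bias: level = -2*bias + 33. Reaching 53 requires bias = -10, outside [-1, 12].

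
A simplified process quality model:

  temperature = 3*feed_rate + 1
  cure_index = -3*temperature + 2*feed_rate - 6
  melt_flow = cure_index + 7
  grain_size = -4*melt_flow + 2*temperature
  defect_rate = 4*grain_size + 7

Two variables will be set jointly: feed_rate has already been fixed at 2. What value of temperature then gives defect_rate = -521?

temperature = -8

With feed_rate held at 2:
Intervening on temperature fixes its value directly, overriding its dependence on feed_rate.
Substituting into the cure_index equation gives cure_index = -3*temperature - 2.
melt_flow becomes -3*temperature + 5.
Substituting into the grain_size equation gives grain_size = 14*temperature - 20.
defect_rate becomes 56*temperature - 73.
Solve 56*temperature - 73 = -521: temperature = (-521 + 73) / 56 = -8.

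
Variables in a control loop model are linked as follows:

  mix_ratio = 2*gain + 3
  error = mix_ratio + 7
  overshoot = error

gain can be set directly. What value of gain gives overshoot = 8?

gain = -1

Substituting into the error equation gives error = 2*gain + 10.
Substituting into the overshoot equation gives overshoot = 2*gain + 10.
Solve 2*gain + 10 = 8: gain = (8 - 10) / 2 = -1.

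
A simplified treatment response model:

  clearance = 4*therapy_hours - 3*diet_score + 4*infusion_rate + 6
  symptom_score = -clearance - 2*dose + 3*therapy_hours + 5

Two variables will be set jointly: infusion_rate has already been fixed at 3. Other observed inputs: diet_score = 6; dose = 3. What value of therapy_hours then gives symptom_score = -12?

With infusion_rate held at 3:
Substituting into the clearance equation gives clearance = 4*therapy_hours.
So symptom_score = -therapy_hours - 1.
Solve -therapy_hours - 1 = -12: therapy_hours = (-12 + 1) / -1 = 11.

therapy_hours = 11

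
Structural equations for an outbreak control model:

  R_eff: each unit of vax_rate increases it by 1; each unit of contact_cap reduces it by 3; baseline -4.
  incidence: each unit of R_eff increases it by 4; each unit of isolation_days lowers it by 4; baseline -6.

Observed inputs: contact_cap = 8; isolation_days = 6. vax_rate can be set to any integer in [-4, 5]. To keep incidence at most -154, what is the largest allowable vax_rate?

Substituting into the R_eff equation gives R_eff = vax_rate - 28.
Substituting into the incidence equation gives incidence = 4*vax_rate - 142.
Require 4*vax_rate - 142 ≤ -154, so vax_rate ≤ -3.
The largest integer in [-4, 5] satisfying this is -3.

vax_rate = -3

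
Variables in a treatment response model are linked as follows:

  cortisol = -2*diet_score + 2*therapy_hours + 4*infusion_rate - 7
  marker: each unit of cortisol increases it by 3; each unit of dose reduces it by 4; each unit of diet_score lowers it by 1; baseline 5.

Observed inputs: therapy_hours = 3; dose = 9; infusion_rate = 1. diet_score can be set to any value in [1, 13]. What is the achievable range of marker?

Substituting into the cortisol equation gives cortisol = -2*diet_score + 3.
Substituting into the marker equation gives marker = -7*diet_score - 22.
Linear in diet_score, so extremes are at the endpoints: diet_score = 1 gives marker = -29; diet_score = 13 gives marker = -113.

-113 to -29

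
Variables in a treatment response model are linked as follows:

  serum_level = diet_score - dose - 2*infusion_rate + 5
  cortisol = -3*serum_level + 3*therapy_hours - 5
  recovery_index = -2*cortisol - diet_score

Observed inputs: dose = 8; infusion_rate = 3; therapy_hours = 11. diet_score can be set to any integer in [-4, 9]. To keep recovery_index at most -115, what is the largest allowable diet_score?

diet_score = -1

Substituting into the serum_level equation gives serum_level = diet_score - 9.
Substituting into the cortisol equation gives cortisol = -3*diet_score + 55.
This gives recovery_index = 5*diet_score - 110.
Require 5*diet_score - 110 ≤ -115, so diet_score ≤ -1.
The largest integer in [-4, 9] satisfying this is -1.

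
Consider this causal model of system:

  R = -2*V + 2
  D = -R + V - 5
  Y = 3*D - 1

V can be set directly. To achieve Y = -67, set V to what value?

V = -5

Substituting into the D equation gives D = 3*V - 7.
Substituting into the Y equation gives Y = 9*V - 22.
Solve 9*V - 22 = -67: V = (-67 + 22) / 9 = -5.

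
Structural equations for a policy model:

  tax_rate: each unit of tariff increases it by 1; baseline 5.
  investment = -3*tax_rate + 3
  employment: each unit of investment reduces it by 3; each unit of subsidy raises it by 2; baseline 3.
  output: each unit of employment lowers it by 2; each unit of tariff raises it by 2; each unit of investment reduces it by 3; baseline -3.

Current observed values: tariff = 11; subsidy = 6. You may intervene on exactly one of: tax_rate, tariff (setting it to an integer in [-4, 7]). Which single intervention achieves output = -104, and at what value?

set tariff = 5

Intervening on tax_rate: output = -9*tax_rate - 2. Reaching -104 requires tax_rate = 34/3, not an integer.
Intervening on tariff: with other inputs at their observed values, output = -7*tariff - 69. Solving for -104 gives tariff = 5, within [-4, 7].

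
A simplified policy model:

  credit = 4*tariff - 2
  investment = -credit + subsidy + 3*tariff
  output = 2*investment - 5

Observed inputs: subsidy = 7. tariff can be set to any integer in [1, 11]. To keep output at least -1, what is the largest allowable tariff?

tariff = 7

Substituting into the investment equation gives investment = -tariff + 9.
output becomes -2*tariff + 13.
Require -2*tariff + 13 ≥ -1, so tariff ≤ 7.
The largest integer in [1, 11] satisfying this is 7.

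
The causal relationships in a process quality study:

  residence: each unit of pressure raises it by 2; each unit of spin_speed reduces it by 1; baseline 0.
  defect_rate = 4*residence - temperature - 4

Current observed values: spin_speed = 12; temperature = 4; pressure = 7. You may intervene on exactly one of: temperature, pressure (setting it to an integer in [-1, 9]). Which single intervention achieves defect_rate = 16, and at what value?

Intervening on temperature: defect_rate = -temperature + 4. Reaching 16 requires temperature = -12, outside [-1, 9].
Intervening on pressure: with other inputs at their observed values, defect_rate = 8*pressure - 56. Solving for 16 gives pressure = 9, within [-1, 9].

set pressure = 9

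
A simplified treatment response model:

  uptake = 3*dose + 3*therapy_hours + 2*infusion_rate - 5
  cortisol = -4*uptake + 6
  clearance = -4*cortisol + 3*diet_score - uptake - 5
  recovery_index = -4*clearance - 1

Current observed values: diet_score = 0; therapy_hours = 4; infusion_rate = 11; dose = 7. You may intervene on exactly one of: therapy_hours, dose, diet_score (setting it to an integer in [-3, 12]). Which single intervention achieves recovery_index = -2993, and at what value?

set diet_score = 9

Intervening on therapy_hours: recovery_index = -180*therapy_hours - 2165. Reaching -2993 requires therapy_hours = 23/5, not an integer.
Intervening on dose: recovery_index = -180*dose - 1625. Reaching -2993 requires dose = 38/5, not an integer.
Intervening on diet_score: with other inputs at their observed values, recovery_index = -12*diet_score - 2885. Solving for -2993 gives diet_score = 9, within [-3, 12].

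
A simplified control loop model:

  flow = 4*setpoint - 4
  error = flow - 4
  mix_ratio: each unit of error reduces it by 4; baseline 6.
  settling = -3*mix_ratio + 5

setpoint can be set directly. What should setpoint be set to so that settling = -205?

setpoint = -2

Substituting into the error equation gives error = 4*setpoint - 8.
mix_ratio becomes -16*setpoint + 38.
Substituting into the settling equation gives settling = 48*setpoint - 109.
Solve 48*setpoint - 109 = -205: setpoint = (-205 + 109) / 48 = -2.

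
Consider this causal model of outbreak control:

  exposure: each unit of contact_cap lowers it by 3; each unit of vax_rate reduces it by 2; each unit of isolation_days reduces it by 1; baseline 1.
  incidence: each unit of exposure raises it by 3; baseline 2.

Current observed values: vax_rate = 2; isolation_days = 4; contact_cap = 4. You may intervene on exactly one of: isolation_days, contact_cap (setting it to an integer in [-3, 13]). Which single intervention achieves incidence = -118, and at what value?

set contact_cap = 11

Intervening on isolation_days: incidence = -3*isolation_days - 43. Reaching -118 requires isolation_days = 25, outside [-3, 13].
Intervening on contact_cap: with other inputs at their observed values, incidence = -9*contact_cap - 19. Solving for -118 gives contact_cap = 11, within [-3, 13].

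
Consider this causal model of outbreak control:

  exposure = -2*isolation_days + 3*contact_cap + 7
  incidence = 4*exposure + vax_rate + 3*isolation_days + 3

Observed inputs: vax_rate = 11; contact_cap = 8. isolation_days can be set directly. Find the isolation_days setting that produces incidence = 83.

Substituting into the exposure equation gives exposure = -2*isolation_days + 31.
So incidence = -5*isolation_days + 138.
Solve -5*isolation_days + 138 = 83: isolation_days = (83 - 138) / -5 = 11.

isolation_days = 11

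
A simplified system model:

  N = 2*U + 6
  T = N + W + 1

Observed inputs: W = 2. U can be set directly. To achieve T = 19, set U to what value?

U = 5

Substituting into the T equation gives T = 2*U + 9.
Solve 2*U + 9 = 19: U = (19 - 9) / 2 = 5.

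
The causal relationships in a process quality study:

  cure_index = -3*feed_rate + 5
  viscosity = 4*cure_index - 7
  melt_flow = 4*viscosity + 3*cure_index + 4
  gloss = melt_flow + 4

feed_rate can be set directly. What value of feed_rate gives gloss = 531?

feed_rate = -8

Substituting into the viscosity equation gives viscosity = -12*feed_rate + 13.
So melt_flow = -57*feed_rate + 71.
Substituting into the gloss equation gives gloss = -57*feed_rate + 75.
Solve -57*feed_rate + 75 = 531: feed_rate = (531 - 75) / -57 = -8.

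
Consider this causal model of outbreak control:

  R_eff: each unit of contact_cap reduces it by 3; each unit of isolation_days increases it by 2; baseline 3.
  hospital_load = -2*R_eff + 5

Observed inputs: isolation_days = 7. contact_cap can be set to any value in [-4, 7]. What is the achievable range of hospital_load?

Substituting into the R_eff equation gives R_eff = -3*contact_cap + 17.
This gives hospital_load = 6*contact_cap - 29.
Linear in contact_cap, so extremes are at the endpoints: contact_cap = -4 gives hospital_load = -53; contact_cap = 7 gives hospital_load = 13.

-53 to 13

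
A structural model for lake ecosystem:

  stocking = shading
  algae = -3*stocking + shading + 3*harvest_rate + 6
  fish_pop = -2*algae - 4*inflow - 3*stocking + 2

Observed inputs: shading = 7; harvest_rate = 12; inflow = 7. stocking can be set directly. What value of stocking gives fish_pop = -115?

stocking = 3

Intervening on stocking fixes its value directly, overriding its dependence on shading.
Substituting into the algae equation gives algae = -3*stocking + 49.
fish_pop becomes 3*stocking - 124.
Solve 3*stocking - 124 = -115: stocking = (-115 + 124) / 3 = 3.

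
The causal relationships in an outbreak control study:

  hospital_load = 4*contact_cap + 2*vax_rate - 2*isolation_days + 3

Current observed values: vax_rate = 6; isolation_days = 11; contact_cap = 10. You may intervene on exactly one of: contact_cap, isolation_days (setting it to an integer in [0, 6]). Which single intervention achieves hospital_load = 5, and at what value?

set contact_cap = 3

Intervening on contact_cap: with other inputs at their observed values, hospital_load = 4*contact_cap - 7. Solving for 5 gives contact_cap = 3, within [0, 6].
Intervening on isolation_days: hospital_load = -2*isolation_days + 55. Reaching 5 requires isolation_days = 25, outside [0, 6].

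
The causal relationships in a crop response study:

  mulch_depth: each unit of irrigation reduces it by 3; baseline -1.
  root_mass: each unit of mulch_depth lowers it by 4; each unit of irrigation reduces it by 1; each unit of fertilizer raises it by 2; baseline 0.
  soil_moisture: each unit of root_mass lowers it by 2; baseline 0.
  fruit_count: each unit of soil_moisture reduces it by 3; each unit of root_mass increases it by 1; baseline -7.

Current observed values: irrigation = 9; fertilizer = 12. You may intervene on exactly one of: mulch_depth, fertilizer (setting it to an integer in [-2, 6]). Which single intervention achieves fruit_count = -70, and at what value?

set mulch_depth = 6

Intervening on mulch_depth: with other inputs at their observed values, fruit_count = -28*mulch_depth + 98. Solving for -70 gives mulch_depth = 6, within [-2, 6].
Intervening on fertilizer: fruit_count = 14*fertilizer + 714. Reaching -70 requires fertilizer = -56, outside [-2, 6].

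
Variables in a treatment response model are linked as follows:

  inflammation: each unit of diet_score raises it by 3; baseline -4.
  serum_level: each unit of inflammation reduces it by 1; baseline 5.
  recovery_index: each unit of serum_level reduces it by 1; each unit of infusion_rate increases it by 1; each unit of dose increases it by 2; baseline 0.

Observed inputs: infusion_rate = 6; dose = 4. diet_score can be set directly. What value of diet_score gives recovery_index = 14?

Substituting into the serum_level equation gives serum_level = -3*diet_score + 9.
recovery_index becomes 3*diet_score + 5.
Solve 3*diet_score + 5 = 14: diet_score = (14 - 5) / 3 = 3.

diet_score = 3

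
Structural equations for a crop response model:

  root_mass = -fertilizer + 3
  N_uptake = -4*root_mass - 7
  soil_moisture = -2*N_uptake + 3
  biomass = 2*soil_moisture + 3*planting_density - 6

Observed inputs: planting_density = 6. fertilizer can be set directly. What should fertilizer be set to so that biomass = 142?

fertilizer = -3

Substituting into the N_uptake equation gives N_uptake = 4*fertilizer - 19.
Substituting into the soil_moisture equation gives soil_moisture = -8*fertilizer + 41.
Substituting into the biomass equation gives biomass = -16*fertilizer + 94.
Solve -16*fertilizer + 94 = 142: fertilizer = (142 - 94) / -16 = -3.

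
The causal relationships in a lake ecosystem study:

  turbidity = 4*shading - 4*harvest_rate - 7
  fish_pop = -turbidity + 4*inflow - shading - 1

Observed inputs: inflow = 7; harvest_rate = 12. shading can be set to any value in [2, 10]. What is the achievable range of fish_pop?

32 to 72

Substituting into the turbidity equation gives turbidity = 4*shading - 55.
Substituting into the fish_pop equation gives fish_pop = -5*shading + 82.
Linear in shading, so extremes are at the endpoints: shading = 2 gives fish_pop = 72; shading = 10 gives fish_pop = 32.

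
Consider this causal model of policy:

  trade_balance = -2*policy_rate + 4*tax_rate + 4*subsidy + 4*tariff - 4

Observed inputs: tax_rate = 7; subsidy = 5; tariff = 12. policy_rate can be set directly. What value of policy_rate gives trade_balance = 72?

policy_rate = 10

Substituting into the trade_balance equation gives trade_balance = -2*policy_rate + 92.
Solve -2*policy_rate + 92 = 72: policy_rate = (72 - 92) / -2 = 10.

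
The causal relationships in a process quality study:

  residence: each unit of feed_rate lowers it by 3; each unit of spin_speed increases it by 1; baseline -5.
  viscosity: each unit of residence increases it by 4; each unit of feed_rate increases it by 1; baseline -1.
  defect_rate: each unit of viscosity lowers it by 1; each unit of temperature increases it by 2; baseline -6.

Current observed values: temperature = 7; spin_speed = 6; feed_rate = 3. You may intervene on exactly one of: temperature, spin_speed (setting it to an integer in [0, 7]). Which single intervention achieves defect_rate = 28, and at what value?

set temperature = 2

Intervening on temperature: with other inputs at their observed values, defect_rate = 2*temperature + 24. Solving for 28 gives temperature = 2, within [0, 7].
Intervening on spin_speed: defect_rate = -4*spin_speed + 62. Reaching 28 requires spin_speed = 17/2, not an integer.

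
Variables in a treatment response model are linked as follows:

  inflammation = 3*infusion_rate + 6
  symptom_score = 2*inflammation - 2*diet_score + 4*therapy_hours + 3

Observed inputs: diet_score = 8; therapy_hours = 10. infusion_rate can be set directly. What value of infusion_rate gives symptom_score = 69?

infusion_rate = 5

Substituting into the symptom_score equation gives symptom_score = 6*infusion_rate + 39.
Solve 6*infusion_rate + 39 = 69: infusion_rate = (69 - 39) / 6 = 5.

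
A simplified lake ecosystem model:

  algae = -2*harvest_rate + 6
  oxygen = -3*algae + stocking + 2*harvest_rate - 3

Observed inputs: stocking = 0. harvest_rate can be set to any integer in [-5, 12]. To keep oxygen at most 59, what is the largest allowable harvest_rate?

harvest_rate = 10

Substituting into the oxygen equation gives oxygen = 8*harvest_rate - 21.
Require 8*harvest_rate - 21 ≤ 59, so harvest_rate ≤ 10.
The largest integer in [-5, 12] satisfying this is 10.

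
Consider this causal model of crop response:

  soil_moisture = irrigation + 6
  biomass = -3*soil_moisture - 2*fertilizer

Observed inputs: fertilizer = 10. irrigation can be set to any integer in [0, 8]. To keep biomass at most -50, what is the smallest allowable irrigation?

irrigation = 4

Substituting into the biomass equation gives biomass = -3*irrigation - 38.
Require -3*irrigation - 38 ≤ -50, so irrigation ≥ 4.
The smallest integer in [0, 8] satisfying this is 4.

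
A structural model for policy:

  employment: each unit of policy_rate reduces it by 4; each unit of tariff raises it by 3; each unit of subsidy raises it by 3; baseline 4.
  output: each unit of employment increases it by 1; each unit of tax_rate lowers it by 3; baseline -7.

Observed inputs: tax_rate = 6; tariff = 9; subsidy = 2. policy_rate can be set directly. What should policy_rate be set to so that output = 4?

Substituting into the employment equation gives employment = -4*policy_rate + 37.
Substituting into the output equation gives output = -4*policy_rate + 12.
Solve -4*policy_rate + 12 = 4: policy_rate = (4 - 12) / -4 = 2.

policy_rate = 2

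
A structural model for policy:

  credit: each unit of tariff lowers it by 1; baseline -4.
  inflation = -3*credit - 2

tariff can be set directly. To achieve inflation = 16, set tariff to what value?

tariff = 2

Substituting into the inflation equation gives inflation = 3*tariff + 10.
Solve 3*tariff + 10 = 16: tariff = (16 - 10) / 3 = 2.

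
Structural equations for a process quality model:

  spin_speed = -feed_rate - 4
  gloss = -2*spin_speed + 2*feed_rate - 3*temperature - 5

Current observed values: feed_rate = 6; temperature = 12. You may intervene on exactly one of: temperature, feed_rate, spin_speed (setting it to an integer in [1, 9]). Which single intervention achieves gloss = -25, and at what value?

set feed_rate = 2

Intervening on temperature: gloss = -3*temperature + 27. Reaching -25 requires temperature = 52/3, not an integer.
Intervening on feed_rate: with other inputs at their observed values, gloss = 4*feed_rate - 33. Solving for -25 gives feed_rate = 2, within [1, 9].
Intervening on spin_speed: gloss = -2*spin_speed - 29. Reaching -25 requires spin_speed = -2, outside [1, 9].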